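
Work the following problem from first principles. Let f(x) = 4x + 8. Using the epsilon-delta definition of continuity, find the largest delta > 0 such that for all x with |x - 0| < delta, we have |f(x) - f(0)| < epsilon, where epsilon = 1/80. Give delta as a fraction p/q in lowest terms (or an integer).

We compute f(0) = 4*(0) + 8 = 8.
|f(x) - f(0)| = |4x + 8 - (8)| = |4(x - 0)| = 4|x - 0|.
We need 4|x - 0| < 1/80, i.e. |x - 0| < 1/80 / 4 = 1/320.
So any delta <= 1/320 works. Conversely, if delta > 1/320, then x = 0 + 1/320 satisfies |x - 0| = 1/320 < delta but |f(x) - f(0)| = 4 * 1/320 = 1/80, which is not < 1/80; so no larger delta works.
Hence the largest such delta is 1/320.

1/320


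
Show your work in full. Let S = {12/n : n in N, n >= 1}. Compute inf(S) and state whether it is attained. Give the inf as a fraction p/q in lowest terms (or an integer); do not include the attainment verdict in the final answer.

Analysis:
- Values: 12, 6, 4, 3, ... strictly decreasing.
- The maximum is 12 (n=1); sup = 12 (attained).
- The set is bounded below by 0; 12/n -> 0 so 0 is the greatest lower bound.
- 0 is not in the set, so inf = 0 is not attained.
Conclusion: inf(S) = 0, not attained in S.

0


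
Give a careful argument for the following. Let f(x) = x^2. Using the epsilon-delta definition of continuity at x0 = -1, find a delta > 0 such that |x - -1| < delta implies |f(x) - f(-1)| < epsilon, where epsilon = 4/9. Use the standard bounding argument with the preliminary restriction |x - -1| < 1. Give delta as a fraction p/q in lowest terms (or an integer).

Factor: |x^2 - (-1)^2| = |x - -1| * |x + -1|.
Impose |x - -1| < 1 first. Then |x + -1| = |(x - -1) + 2*(-1)| <= |x - -1| + 2*|-1| < 1 + 2 = 3.
So |x^2 - (-1)^2| < delta * 3.
We need delta * 3 <= 4/9, i.e. delta <= 4/9/3 = 4/27.
Since 4/27 < 1, this is tighter than 1; take delta = 4/27.
So delta = 4/27 works.

4/27


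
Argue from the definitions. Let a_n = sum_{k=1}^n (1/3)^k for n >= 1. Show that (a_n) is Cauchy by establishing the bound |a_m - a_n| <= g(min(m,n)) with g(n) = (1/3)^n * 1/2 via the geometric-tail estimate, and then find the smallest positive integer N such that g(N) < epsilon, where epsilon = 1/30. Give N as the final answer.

For m > n >= 1: |a_m - a_n| = sum_{k=n+1}^m (1/3)^k < sum_{k=n+1}^infinity (1/3)^k = (1/3)^(n+1) / (1 - 1/3) = (1/3)^n * (1/3) * (3/2) = (1/3)^n * 1/2.
So g(n) = (1/3)^n / 2. Since g(n) -> 0, (a_n) is Cauchy.
Now solve g(N) < 1/30: (1/3)^N / 2 < 1/30 <=> 3^N > 1 / (2 * 1/30) = 15.
Check powers of 3: 3^2 = 9 <= 15, 3^3 = 27 > 15.
So the smallest such N is 3. Check: g(3) = 1/(2 * 27) = 1/54 < 1/30.

3


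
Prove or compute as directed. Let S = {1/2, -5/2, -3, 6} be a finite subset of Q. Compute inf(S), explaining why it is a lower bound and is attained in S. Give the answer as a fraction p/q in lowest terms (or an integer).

S is finite, so inf(S) = min(S).
Sorted increasing:
-3, -5/2, 1/2, 6
The extremum is -3.
For every x in S, x >= -3. And -3 is in S, so it is attained.
Therefore inf(S) = -3.

-3


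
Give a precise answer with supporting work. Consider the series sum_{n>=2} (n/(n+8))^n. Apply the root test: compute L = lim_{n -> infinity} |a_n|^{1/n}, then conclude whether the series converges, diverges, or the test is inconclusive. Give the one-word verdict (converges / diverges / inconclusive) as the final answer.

Let a_n denote the general term. Form |a_n|^(1/n) and simplify:
|a_n|^(1/n) = n/(n + 8)
Take the limit as n -> infinity: L = 1.
Since L = 1, the root test is inconclusive. (In fact a_n = (n/(n+8))^n -> e^(-8) != 0, so the nth-term test shows divergence; but the root test itself gives no conclusion.)

inconclusive


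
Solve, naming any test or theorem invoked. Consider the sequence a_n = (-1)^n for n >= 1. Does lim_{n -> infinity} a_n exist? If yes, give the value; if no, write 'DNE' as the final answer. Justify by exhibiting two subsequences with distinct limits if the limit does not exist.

Examine the behaviour of a_n along subsequences.
Even-n subsequence a_{2k} = 1 -> 1. Odd-n subsequence a_{2k+1} = -1 -> -1.
Since these two subsequential limits are 1 and -1, distinct, the full sequence cannot converge (a convergent sequence has all subsequences tending to the same limit). So lim a_n does not exist.

DNE


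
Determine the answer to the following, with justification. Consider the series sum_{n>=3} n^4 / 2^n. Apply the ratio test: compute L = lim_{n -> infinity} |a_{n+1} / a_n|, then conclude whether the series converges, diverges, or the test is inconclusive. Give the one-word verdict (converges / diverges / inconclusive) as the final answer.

Let a_n denote the general term. Form the ratio a_{n+1}/a_n and simplify:
a_{n+1}/a_n = (n + 1)^4/(2*n^4)
Take the limit as n -> infinity: L = 1/2.
Since L = 1/2 < 1, the ratio test implies the series converges.

converges


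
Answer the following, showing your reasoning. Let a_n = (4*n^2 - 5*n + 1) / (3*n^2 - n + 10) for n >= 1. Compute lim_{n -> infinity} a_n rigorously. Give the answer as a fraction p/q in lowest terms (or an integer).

Divide numerator and denominator by n^2, the highest power:
numerator / n^2 = 4 - 5/n + n^(-2)
denominator / n^2 = 3 - 1/n + 10/n^2
As n -> infinity, all terms of the form c/n^k (k >= 1) tend to 0.
So numerator / n^2 -> 4 and denominator / n^2 -> 3.
Therefore lim a_n = 4/3.

4/3


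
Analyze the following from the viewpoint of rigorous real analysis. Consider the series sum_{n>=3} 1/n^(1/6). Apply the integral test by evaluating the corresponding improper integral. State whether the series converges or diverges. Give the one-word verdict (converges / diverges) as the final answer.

Let f(x) = x^(-1/6). Then f is positive, continuous, and decreasing on [3, infinity), so the integral test applies.
Compute the improper integral int_{3}^infinity f(x) dx:
  antiderivative F(x) = 6*x^(5/6)/5.
  As x -> infinity, F(x) -> infinity (since p = 1/6 < 1).
  So the integral diverges. By the integral test, the series diverges.

diverges


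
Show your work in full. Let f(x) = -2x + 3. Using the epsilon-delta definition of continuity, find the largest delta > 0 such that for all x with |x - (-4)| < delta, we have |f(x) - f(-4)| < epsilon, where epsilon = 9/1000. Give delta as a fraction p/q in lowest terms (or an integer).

We compute f(-4) = -2*(-4) + 3 = 11.
|f(x) - f(-4)| = |-2x + 3 - (11)| = |-2(x - (-4))| = 2|x - (-4)|.
We need 2|x - (-4)| < 9/1000, i.e. |x - (-4)| < 9/1000 / 2 = 9/2000.
So any delta <= 9/2000 works. Conversely, if delta > 9/2000, then x = -4 + 9/2000 satisfies |x - (-4)| = 9/2000 < delta but |f(x) - f(-4)| = 2 * 9/2000 = 9/1000, which is not < 9/1000; so no larger delta works.
Hence the largest such delta is 9/2000.

9/2000


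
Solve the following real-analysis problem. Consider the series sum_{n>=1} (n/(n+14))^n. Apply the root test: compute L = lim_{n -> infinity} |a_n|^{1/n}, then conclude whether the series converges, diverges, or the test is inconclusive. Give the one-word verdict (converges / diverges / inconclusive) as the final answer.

Let a_n denote the general term. Form |a_n|^(1/n) and simplify:
|a_n|^(1/n) = n/(n + 14)
Take the limit as n -> infinity: L = 1.
Since L = 1, the root test is inconclusive. (In fact a_n = (n/(n+14))^n -> e^(-14) != 0, so the nth-term test shows divergence; but the root test itself gives no conclusion.)

inconclusive


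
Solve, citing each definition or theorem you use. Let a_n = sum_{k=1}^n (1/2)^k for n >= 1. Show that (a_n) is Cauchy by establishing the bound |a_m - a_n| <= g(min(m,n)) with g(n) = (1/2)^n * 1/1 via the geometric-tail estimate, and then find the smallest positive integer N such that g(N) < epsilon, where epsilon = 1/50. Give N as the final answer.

For m > n >= 1: |a_m - a_n| = sum_{k=n+1}^m (1/2)^k < sum_{k=n+1}^infinity (1/2)^k = (1/2)^(n+1) / (1 - 1/2) = (1/2)^n * (1/2) * (2/1) = (1/2)^n * 1/1.
So g(n) = (1/2)^n / 1. Since g(n) -> 0, (a_n) is Cauchy.
Now solve g(N) < 1/50: (1/2)^N / 1 < 1/50 <=> 2^N > 1 / (1 * 1/50) = 50.
Check powers of 2: 2^5 = 32 <= 50, 2^6 = 64 > 50.
So the smallest such N is 6. Check: g(6) = 1/(1 * 64) = 1/64 < 1/50.

6


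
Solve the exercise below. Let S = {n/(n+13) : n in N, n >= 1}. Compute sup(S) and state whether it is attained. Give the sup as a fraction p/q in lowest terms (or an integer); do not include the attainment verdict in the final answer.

Analysis:
- Values: 1/14, 2/15, 3/16, 4/17, ... strictly increasing.
- Minimum is 1/14 (n=1); inf = 1/14 (attained).
- n/(n+13) = 1 - 13/(n+13) -> 1 from below as n -> infinity, and never equals 1.
- So sup = 1 (not attained).
Conclusion: sup(S) = 1, not attained in S.

1


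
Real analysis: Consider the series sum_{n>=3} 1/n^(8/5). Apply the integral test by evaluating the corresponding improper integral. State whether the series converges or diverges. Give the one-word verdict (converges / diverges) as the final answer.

Let f(x) = x^(-8/5). Then f is positive, continuous, and decreasing on [3, infinity), so the integral test applies.
Compute the improper integral int_{3}^infinity f(x) dx:
  antiderivative F(x) = -5/(3*x^(3/5)).
  As x -> infinity, F(x) -> 0 (since p = 8/5 > 1).
  So int = F(infinity) - F(3) = 0 - (-5*3^(2/5)/9) = 5*3^(2/5)/9.
  Finite, so by the integral test, the series converges.

converges


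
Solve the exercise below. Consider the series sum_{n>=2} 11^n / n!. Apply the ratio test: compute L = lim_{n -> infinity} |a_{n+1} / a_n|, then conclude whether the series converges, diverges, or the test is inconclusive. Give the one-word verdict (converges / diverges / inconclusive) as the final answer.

Let a_n denote the general term. Form the ratio a_{n+1}/a_n and simplify:
a_{n+1}/a_n = 11/(n + 1)
Take the limit as n -> infinity: L = 0.
Since L = 0 < 1, the ratio test implies the series converges.

converges


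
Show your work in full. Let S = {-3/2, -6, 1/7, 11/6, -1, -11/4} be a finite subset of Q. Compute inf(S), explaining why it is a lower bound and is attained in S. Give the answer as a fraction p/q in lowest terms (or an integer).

S is finite, so inf(S) = min(S).
Sorted increasing:
-6, -11/4, -3/2, -1, 1/7, 11/6
The extremum is -6.
For every x in S, x >= -6. And -6 is in S, so it is attained.
Therefore inf(S) = -6.

-6


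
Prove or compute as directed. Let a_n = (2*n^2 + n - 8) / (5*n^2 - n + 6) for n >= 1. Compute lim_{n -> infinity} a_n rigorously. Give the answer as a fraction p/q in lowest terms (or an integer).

Divide numerator and denominator by n^2, the highest power:
numerator / n^2 = 2 + 1/n - 8/n^2
denominator / n^2 = 5 - 1/n + 6/n^2
As n -> infinity, all terms of the form c/n^k (k >= 1) tend to 0.
So numerator / n^2 -> 2 and denominator / n^2 -> 5.
Therefore lim a_n = 2/5.

2/5


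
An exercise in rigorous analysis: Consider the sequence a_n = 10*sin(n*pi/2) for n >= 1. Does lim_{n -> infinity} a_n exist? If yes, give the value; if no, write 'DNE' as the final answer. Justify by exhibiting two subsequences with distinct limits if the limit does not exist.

Examine the behaviour of a_n along subsequences.
a_{4k+1} = 10*sin(pi/2 + 2k*pi) = 10 -> 10. a_{4k+3} = 10*sin(3pi/2 + 2k*pi) = -10 -> -10.
Since these two subsequential limits are 10 and -10, distinct, the full sequence cannot converge (a convergent sequence has all subsequences tending to the same limit). So lim a_n does not exist.

DNE


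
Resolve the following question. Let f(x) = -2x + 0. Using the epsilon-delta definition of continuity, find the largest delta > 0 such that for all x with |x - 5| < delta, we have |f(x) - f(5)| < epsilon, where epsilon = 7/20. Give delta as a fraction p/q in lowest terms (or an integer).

We compute f(5) = -2*(5) + 0 = -10.
|f(x) - f(5)| = |-2x + 0 - (-10)| = |-2(x - 5)| = 2|x - 5|.
We need 2|x - 5| < 7/20, i.e. |x - 5| < 7/20 / 2 = 7/40.
So any delta <= 7/40 works. Conversely, if delta > 7/40, then x = 5 + 7/40 satisfies |x - 5| = 7/40 < delta but |f(x) - f(5)| = 2 * 7/40 = 7/20, which is not < 7/20; so no larger delta works.
Hence the largest such delta is 7/40.

7/40


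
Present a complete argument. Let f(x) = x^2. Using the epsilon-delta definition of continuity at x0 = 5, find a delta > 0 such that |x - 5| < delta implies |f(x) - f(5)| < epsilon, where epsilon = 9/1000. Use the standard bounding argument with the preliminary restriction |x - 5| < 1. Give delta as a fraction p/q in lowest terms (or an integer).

Factor: |x^2 - (5)^2| = |x - 5| * |x + 5|.
Impose |x - 5| < 1 first. Then |x + 5| = |(x - 5) + 2*(5)| <= |x - 5| + 2*|5| < 1 + 10 = 11.
So |x^2 - (5)^2| < delta * 11.
We need delta * 11 <= 9/1000, i.e. delta <= 9/1000/11 = 9/11000.
Since 9/11000 < 1, this is tighter than 1; take delta = 9/11000.
So delta = 9/11000 works.

9/11000


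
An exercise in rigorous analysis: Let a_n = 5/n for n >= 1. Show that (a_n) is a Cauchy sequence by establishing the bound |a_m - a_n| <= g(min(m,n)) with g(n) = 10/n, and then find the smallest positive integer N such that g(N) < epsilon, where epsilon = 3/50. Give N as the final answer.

For any m, n >= 1, by the triangle inequality:
|a_m - a_n| = |5/m - 5/n| <= 5*1/m + 5*1/n <= 10/min(m,n).
So g(n) = 10/n bounds the Cauchy difference. Since g(n) -> 0, (a_n) is Cauchy.
Now solve g(N) < 3/50: 10/N < 3/50 <=> N > 10 / (3/50) = 500/3.
The smallest integer strictly greater than 500/3 is N = 167.
Check: g(167) = 10/167 = 10/167 < 3/50; g(166) = 5/83 >= 3/50. So N = 167.

167


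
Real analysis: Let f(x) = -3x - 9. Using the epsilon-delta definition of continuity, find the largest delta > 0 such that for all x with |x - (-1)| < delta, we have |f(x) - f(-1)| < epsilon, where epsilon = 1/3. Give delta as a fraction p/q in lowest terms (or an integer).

We compute f(-1) = -3*(-1) - 9 = -6.
|f(x) - f(-1)| = |-3x - 9 - (-6)| = |-3(x - (-1))| = 3|x - (-1)|.
We need 3|x - (-1)| < 1/3, i.e. |x - (-1)| < 1/3 / 3 = 1/9.
So any delta <= 1/9 works. Conversely, if delta > 1/9, then x = -1 + 1/9 satisfies |x - (-1)| = 1/9 < delta but |f(x) - f(-1)| = 3 * 1/9 = 1/3, which is not < 1/3; so no larger delta works.
Hence the largest such delta is 1/9.

1/9


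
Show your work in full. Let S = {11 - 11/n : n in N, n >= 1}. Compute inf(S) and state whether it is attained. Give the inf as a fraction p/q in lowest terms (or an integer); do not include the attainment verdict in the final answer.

Analysis:
- Values: 0, 11/2, 22/3, 33/4, ... strictly increasing.
- Minimum is 0 (n=1); inf = 0 (attained).
- 11 - 11/n -> 11 from below; sup = 11, not attained.
Conclusion: inf(S) = 0, attained in S.

0


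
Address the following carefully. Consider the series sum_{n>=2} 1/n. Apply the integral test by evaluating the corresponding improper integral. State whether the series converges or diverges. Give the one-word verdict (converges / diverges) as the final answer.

Let f(x) = 1/x. Then f is positive, continuous, and decreasing on [2, infinity), so the integral test applies.
Compute the improper integral int_{2}^infinity f(x) dx:
  antiderivative F(x) = log(x).
  As x -> infinity, log(x) -> infinity.
  So int = infinity - log(2) = infinity. By the integral test, the series diverges.

diverges


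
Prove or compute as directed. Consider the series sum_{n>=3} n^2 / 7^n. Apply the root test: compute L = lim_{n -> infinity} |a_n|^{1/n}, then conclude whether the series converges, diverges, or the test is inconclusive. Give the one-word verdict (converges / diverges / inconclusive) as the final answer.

Let a_n denote the general term. Form |a_n|^(1/n) and simplify:
|a_n|^(1/n) = n^(2/n)/7
Take the limit as n -> infinity: L = 1/7.
Since L = 1/7 < 1, the root test implies convergence.

converges


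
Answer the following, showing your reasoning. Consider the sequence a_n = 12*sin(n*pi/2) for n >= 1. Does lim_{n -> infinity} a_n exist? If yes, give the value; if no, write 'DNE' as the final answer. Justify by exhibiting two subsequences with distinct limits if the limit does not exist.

Examine the behaviour of a_n along subsequences.
a_{4k+1} = 12*sin(pi/2 + 2k*pi) = 12 -> 12. a_{4k+3} = 12*sin(3pi/2 + 2k*pi) = -12 -> -12.
Since these two subsequential limits are 12 and -12, distinct, the full sequence cannot converge (a convergent sequence has all subsequences tending to the same limit). So lim a_n does not exist.

DNE


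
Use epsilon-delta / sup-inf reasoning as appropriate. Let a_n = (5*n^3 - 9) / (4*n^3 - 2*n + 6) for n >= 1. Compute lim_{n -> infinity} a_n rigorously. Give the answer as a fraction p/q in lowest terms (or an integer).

Divide numerator and denominator by n^3, the highest power:
numerator / n^3 = 5 - 9/n^3
denominator / n^3 = 4 - 2/n^2 + 6/n^3
As n -> infinity, all terms of the form c/n^k (k >= 1) tend to 0.
So numerator / n^3 -> 5 and denominator / n^3 -> 4.
Therefore lim a_n = 5/4.

5/4


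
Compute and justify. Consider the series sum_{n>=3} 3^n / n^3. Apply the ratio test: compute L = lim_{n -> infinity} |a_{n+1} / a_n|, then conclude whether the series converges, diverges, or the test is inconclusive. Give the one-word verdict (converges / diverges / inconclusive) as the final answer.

Let a_n denote the general term. Form the ratio a_{n+1}/a_n and simplify:
a_{n+1}/a_n = 3*n^3/(n + 1)^3
Take the limit as n -> infinity: L = 3.
Since L = 3 > 1 (or L = infinity), the ratio test implies the series diverges.

diverges


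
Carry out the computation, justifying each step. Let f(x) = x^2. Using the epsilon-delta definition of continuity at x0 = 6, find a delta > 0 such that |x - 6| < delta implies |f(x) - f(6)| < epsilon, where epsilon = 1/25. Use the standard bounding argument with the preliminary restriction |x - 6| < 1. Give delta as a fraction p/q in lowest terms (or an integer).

Factor: |x^2 - (6)^2| = |x - 6| * |x + 6|.
Impose |x - 6| < 1 first. Then |x + 6| = |(x - 6) + 2*(6)| <= |x - 6| + 2*|6| < 1 + 12 = 13.
So |x^2 - (6)^2| < delta * 13.
We need delta * 13 <= 1/25, i.e. delta <= 1/25/13 = 1/325.
Since 1/325 < 1, this is tighter than 1; take delta = 1/325.
So delta = 1/325 works.

1/325


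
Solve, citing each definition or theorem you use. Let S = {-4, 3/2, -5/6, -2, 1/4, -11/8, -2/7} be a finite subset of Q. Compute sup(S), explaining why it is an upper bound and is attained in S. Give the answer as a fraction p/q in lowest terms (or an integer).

S is finite, so sup(S) = max(S).
Sorted decreasing:
3/2, 1/4, -2/7, -5/6, -11/8, -2, -4
The extremum is 3/2.
For every x in S, x <= 3/2. And 3/2 is in S, so it is attained.
Therefore sup(S) = 3/2.

3/2


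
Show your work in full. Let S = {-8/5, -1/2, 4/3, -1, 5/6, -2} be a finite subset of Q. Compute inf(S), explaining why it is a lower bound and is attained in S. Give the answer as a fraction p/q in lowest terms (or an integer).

S is finite, so inf(S) = min(S).
Sorted increasing:
-2, -8/5, -1, -1/2, 5/6, 4/3
The extremum is -2.
For every x in S, x >= -2. And -2 is in S, so it is attained.
Therefore inf(S) = -2.

-2


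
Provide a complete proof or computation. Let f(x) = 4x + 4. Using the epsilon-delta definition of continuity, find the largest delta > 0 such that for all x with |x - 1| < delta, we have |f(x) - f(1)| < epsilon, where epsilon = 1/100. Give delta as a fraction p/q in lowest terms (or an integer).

We compute f(1) = 4*(1) + 4 = 8.
|f(x) - f(1)| = |4x + 4 - (8)| = |4(x - 1)| = 4|x - 1|.
We need 4|x - 1| < 1/100, i.e. |x - 1| < 1/100 / 4 = 1/400.
So any delta <= 1/400 works. Conversely, if delta > 1/400, then x = 1 + 1/400 satisfies |x - 1| = 1/400 < delta but |f(x) - f(1)| = 4 * 1/400 = 1/100, which is not < 1/100; so no larger delta works.
Hence the largest such delta is 1/400.

1/400


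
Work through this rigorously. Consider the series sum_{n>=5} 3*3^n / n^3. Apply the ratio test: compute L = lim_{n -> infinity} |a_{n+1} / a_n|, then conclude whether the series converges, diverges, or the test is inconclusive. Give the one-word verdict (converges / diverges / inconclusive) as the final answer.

Let a_n denote the general term. Form the ratio a_{n+1}/a_n and simplify:
a_{n+1}/a_n = 3*n^3/(n + 1)^3
Take the limit as n -> infinity: L = 3.
Since L = 3 > 1 (or L = infinity), the ratio test implies the series diverges.

diverges


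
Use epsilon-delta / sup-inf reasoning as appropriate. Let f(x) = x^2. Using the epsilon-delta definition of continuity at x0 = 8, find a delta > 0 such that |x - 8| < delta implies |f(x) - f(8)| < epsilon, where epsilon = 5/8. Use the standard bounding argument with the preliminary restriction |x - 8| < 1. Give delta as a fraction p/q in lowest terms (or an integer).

Factor: |x^2 - (8)^2| = |x - 8| * |x + 8|.
Impose |x - 8| < 1 first. Then |x + 8| = |(x - 8) + 2*(8)| <= |x - 8| + 2*|8| < 1 + 16 = 17.
So |x^2 - (8)^2| < delta * 17.
We need delta * 17 <= 5/8, i.e. delta <= 5/8/17 = 5/136.
Since 5/136 < 1, this is tighter than 1; take delta = 5/136.
So delta = 5/136 works.

5/136


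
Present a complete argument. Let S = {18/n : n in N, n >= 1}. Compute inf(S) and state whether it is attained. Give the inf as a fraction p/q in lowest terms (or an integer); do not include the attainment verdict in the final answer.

Analysis:
- Values: 18, 9, 6, 9/2, ... strictly decreasing.
- The maximum is 18 (n=1); sup = 18 (attained).
- The set is bounded below by 0; 18/n -> 0 so 0 is the greatest lower bound.
- 0 is not in the set, so inf = 0 is not attained.
Conclusion: inf(S) = 0, not attained in S.

0


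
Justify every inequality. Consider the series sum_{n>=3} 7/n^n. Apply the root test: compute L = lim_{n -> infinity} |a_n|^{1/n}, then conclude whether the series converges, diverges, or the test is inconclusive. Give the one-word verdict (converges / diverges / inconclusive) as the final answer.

Let a_n denote the general term. Form |a_n|^(1/n) and simplify:
|a_n|^(1/n) = 7^(1/n)/n
Take the limit as n -> infinity: L = 0.
Since L = 0 < 1, the root test implies convergence.

converges


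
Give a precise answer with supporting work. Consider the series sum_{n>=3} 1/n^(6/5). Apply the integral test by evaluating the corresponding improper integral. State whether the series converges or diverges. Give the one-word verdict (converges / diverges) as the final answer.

Let f(x) = x^(-6/5). Then f is positive, continuous, and decreasing on [3, infinity), so the integral test applies.
Compute the improper integral int_{3}^infinity f(x) dx:
  antiderivative F(x) = -5/x^(1/5).
  As x -> infinity, F(x) -> 0 (since p = 6/5 > 1).
  So int = F(infinity) - F(3) = 0 - (-5*3^(4/5)/3) = 5*3^(4/5)/3.
  Finite, so by the integral test, the series converges.

converges


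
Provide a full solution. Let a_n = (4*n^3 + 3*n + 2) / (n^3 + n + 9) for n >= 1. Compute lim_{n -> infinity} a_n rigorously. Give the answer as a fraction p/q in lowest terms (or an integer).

Divide numerator and denominator by n^3, the highest power:
numerator / n^3 = 4 + 3/n^2 + 2/n^3
denominator / n^3 = 1 + n^(-2) + 9/n^3
As n -> infinity, all terms of the form c/n^k (k >= 1) tend to 0.
So numerator / n^3 -> 4 and denominator / n^3 -> 1.
Therefore lim a_n = 4.

4


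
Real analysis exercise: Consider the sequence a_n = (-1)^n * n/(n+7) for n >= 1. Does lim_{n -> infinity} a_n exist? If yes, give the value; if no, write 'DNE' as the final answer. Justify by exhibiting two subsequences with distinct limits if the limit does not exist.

Examine the behaviour of a_n along subsequences.
a_{2k} = 2k/(2k+7) -> 1. a_{2k+1} = -(2k+1)/(2k+8) -> -1.
Since these two subsequential limits are 1 and -1, distinct, the full sequence cannot converge (a convergent sequence has all subsequences tending to the same limit). So lim a_n does not exist.

DNE


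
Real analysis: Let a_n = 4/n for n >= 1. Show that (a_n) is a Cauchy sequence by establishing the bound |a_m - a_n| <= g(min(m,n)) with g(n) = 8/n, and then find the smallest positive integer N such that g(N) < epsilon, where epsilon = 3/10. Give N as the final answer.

For any m, n >= 1, by the triangle inequality:
|a_m - a_n| = |4/m - 4/n| <= 4*1/m + 4*1/n <= 8/min(m,n).
So g(n) = 8/n bounds the Cauchy difference. Since g(n) -> 0, (a_n) is Cauchy.
Now solve g(N) < 3/10: 8/N < 3/10 <=> N > 8 / (3/10) = 80/3.
The smallest integer strictly greater than 80/3 is N = 27.
Check: g(27) = 8/27 = 8/27 < 3/10; g(26) = 4/13 >= 3/10. So N = 27.

27


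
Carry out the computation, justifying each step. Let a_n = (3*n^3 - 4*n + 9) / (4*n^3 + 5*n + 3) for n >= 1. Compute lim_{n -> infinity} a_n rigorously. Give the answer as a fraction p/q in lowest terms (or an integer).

Divide numerator and denominator by n^3, the highest power:
numerator / n^3 = 3 - 4/n^2 + 9/n^3
denominator / n^3 = 4 + 5/n^2 + 3/n^3
As n -> infinity, all terms of the form c/n^k (k >= 1) tend to 0.
So numerator / n^3 -> 3 and denominator / n^3 -> 4.
Therefore lim a_n = 3/4.

3/4


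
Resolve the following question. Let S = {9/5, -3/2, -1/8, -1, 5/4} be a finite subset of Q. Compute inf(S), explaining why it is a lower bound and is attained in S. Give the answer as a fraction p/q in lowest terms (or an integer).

S is finite, so inf(S) = min(S).
Sorted increasing:
-3/2, -1, -1/8, 5/4, 9/5
The extremum is -3/2.
For every x in S, x >= -3/2. And -3/2 is in S, so it is attained.
Therefore inf(S) = -3/2.

-3/2


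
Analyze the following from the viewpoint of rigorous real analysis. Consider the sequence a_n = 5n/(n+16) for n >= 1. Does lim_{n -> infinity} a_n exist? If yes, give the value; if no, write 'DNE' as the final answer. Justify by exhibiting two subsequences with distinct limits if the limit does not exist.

Examine the behaviour of a_n along subsequences.
Even-n subsequence a_{2k} = 5(2k)/(2k+16) -> 5. Odd-n subsequence a_{2k+1} = 5(2k+1)/(2k+17) -> 5. Both tend to 5, which suggests the limit is 5; verify directly.
|a_n - 5| = |5n - 5(n+16)| / (n+16) = 80/(n+16) < 80/n for every n >= 1.
Given epsilon > 0, choose a positive integer N > 80/epsilon. Then for all n >= N, |a_n - 5| < 80/n <= 80/N < epsilon.
So by the definition of the limit, lim a_n exists and equals 5.

5


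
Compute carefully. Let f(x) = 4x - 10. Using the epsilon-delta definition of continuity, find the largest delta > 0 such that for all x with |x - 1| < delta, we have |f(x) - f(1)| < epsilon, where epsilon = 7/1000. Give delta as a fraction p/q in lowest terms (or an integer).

We compute f(1) = 4*(1) - 10 = -6.
|f(x) - f(1)| = |4x - 10 - (-6)| = |4(x - 1)| = 4|x - 1|.
We need 4|x - 1| < 7/1000, i.e. |x - 1| < 7/1000 / 4 = 7/4000.
So any delta <= 7/4000 works. Conversely, if delta > 7/4000, then x = 1 + 7/4000 satisfies |x - 1| = 7/4000 < delta but |f(x) - f(1)| = 4 * 7/4000 = 7/1000, which is not < 7/1000; so no larger delta works.
Hence the largest such delta is 7/4000.

7/4000


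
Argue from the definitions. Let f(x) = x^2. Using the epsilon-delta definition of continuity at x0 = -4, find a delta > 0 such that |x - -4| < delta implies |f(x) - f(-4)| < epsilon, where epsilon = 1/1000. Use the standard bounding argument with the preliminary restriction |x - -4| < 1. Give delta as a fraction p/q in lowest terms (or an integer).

Factor: |x^2 - (-4)^2| = |x - -4| * |x + -4|.
Impose |x - -4| < 1 first. Then |x + -4| = |(x - -4) + 2*(-4)| <= |x - -4| + 2*|-4| < 1 + 8 = 9.
So |x^2 - (-4)^2| < delta * 9.
We need delta * 9 <= 1/1000, i.e. delta <= 1/1000/9 = 1/9000.
Since 1/9000 < 1, this is tighter than 1; take delta = 1/9000.
So delta = 1/9000 works.

1/9000


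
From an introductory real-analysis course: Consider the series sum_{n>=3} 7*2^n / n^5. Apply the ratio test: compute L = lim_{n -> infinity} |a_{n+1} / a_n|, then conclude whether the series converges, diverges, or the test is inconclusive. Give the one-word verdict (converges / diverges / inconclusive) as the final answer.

Let a_n denote the general term. Form the ratio a_{n+1}/a_n and simplify:
a_{n+1}/a_n = 2*n^5/(n + 1)^5
Take the limit as n -> infinity: L = 2.
Since L = 2 > 1 (or L = infinity), the ratio test implies the series diverges.

diverges


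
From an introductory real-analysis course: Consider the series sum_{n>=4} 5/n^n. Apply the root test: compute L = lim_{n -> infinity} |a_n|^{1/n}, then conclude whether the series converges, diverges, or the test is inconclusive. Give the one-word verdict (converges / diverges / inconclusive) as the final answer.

Let a_n denote the general term. Form |a_n|^(1/n) and simplify:
|a_n|^(1/n) = 5^(1/n)/n
Take the limit as n -> infinity: L = 0.
Since L = 0 < 1, the root test implies convergence.

converges


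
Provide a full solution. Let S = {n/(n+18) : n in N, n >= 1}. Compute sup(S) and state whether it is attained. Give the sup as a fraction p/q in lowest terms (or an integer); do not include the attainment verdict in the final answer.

Analysis:
- Values: 1/19, 1/10, 1/7, 2/11, ... strictly increasing.
- Minimum is 1/19 (n=1); inf = 1/19 (attained).
- n/(n+18) = 1 - 18/(n+18) -> 1 from below as n -> infinity, and never equals 1.
- So sup = 1 (not attained).
Conclusion: sup(S) = 1, not attained in S.

1


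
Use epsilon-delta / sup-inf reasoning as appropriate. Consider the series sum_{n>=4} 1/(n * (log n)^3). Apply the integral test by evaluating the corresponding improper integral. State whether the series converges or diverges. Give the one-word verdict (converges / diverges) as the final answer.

Let f(x) = 1/(x*log(x)^3). Then f is positive, continuous, and decreasing on [4, infinity), so the integral test applies.
Compute the improper integral int_{4}^infinity f(x) dx:
  antiderivative F(x) = -1/(2*log(x)^2).
  F(x) -> 0 as x -> infinity.  int = 0 - F(4) = 1/(2*log(4)^2) < infinity. By the integral test, the series converges.

converges


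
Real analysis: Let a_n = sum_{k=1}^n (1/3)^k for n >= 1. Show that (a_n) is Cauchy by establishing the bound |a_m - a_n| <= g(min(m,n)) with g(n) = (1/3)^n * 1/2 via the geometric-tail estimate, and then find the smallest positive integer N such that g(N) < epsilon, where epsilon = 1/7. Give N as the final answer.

For m > n >= 1: |a_m - a_n| = sum_{k=n+1}^m (1/3)^k < sum_{k=n+1}^infinity (1/3)^k = (1/3)^(n+1) / (1 - 1/3) = (1/3)^n * (1/3) * (3/2) = (1/3)^n * 1/2.
So g(n) = (1/3)^n / 2. Since g(n) -> 0, (a_n) is Cauchy.
Now solve g(N) < 1/7: (1/3)^N / 2 < 1/7 <=> 3^N > 1 / (2 * 1/7) = 7/2.
Check powers of 3: 3^1 = 3 <= 7/2, 3^2 = 9 > 7/2.
So the smallest such N is 2. Check: g(2) = 1/(2 * 9) = 1/18 < 1/7.

2


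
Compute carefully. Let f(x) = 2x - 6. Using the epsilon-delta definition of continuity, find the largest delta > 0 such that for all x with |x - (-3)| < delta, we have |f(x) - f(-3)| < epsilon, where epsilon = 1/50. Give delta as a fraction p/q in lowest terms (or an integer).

We compute f(-3) = 2*(-3) - 6 = -12.
|f(x) - f(-3)| = |2x - 6 - (-12)| = |2(x - (-3))| = 2|x - (-3)|.
We need 2|x - (-3)| < 1/50, i.e. |x - (-3)| < 1/50 / 2 = 1/100.
So any delta <= 1/100 works. Conversely, if delta > 1/100, then x = -3 + 1/100 satisfies |x - (-3)| = 1/100 < delta but |f(x) - f(-3)| = 2 * 1/100 = 1/50, which is not < 1/50; so no larger delta works.
Hence the largest such delta is 1/100.

1/100


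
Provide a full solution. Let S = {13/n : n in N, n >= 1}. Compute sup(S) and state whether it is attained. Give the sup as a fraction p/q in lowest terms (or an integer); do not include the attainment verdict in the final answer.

Analysis:
- Values: 13, 13/2, 13/3, 13/4, ... strictly decreasing.
- The maximum is 13 (n=1); sup = 13 (attained).
- The set is bounded below by 0; 13/n -> 0 so 0 is the greatest lower bound.
- 0 is not in the set, so inf = 0 is not attained.
Conclusion: sup(S) = 13, attained in S.

13


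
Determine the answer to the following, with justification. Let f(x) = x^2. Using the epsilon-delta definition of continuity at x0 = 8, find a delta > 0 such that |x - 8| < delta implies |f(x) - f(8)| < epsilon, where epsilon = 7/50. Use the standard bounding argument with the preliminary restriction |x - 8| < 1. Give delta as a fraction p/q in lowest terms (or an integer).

Factor: |x^2 - (8)^2| = |x - 8| * |x + 8|.
Impose |x - 8| < 1 first. Then |x + 8| = |(x - 8) + 2*(8)| <= |x - 8| + 2*|8| < 1 + 16 = 17.
So |x^2 - (8)^2| < delta * 17.
We need delta * 17 <= 7/50, i.e. delta <= 7/50/17 = 7/850.
Since 7/850 < 1, this is tighter than 1; take delta = 7/850.
So delta = 7/850 works.

7/850


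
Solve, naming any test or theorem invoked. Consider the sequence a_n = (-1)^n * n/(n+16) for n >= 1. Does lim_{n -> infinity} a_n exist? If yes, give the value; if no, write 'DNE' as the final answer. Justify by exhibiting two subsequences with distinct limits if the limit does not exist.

Examine the behaviour of a_n along subsequences.
a_{2k} = 2k/(2k+16) -> 1. a_{2k+1} = -(2k+1)/(2k+17) -> -1.
Since these two subsequential limits are 1 and -1, distinct, the full sequence cannot converge (a convergent sequence has all subsequences tending to the same limit). So lim a_n does not exist.

DNE


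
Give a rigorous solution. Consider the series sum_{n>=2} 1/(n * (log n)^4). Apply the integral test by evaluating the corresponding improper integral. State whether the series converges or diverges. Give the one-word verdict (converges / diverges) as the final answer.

Let f(x) = 1/(x*log(x)^4). Then f is positive, continuous, and decreasing on [2, infinity), so the integral test applies.
Compute the improper integral int_{2}^infinity f(x) dx:
  antiderivative F(x) = -1/(3*log(x)^3).
  F(x) -> 0 as x -> infinity.  int = 0 - F(2) = 1/(3*log(2)^3) < infinity. By the integral test, the series converges.

converges


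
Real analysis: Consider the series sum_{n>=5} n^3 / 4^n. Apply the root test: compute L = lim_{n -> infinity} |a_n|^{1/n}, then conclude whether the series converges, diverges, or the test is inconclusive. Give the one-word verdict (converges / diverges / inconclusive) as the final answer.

Let a_n denote the general term. Form |a_n|^(1/n) and simplify:
|a_n|^(1/n) = n^(3/n)/4
Take the limit as n -> infinity: L = 1/4.
Since L = 1/4 < 1, the root test implies convergence.

converges


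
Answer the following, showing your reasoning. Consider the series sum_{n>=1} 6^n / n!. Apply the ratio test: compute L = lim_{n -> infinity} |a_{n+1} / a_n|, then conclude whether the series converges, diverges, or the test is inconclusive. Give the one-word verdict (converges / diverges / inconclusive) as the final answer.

Let a_n denote the general term. Form the ratio a_{n+1}/a_n and simplify:
a_{n+1}/a_n = 6/(n + 1)
Take the limit as n -> infinity: L = 0.
Since L = 0 < 1, the ratio test implies the series converges.

converges


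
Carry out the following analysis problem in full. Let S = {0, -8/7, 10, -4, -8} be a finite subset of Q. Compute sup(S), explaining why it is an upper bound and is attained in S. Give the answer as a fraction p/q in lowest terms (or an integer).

S is finite, so sup(S) = max(S).
Sorted decreasing:
10, 0, -8/7, -4, -8
The extremum is 10.
For every x in S, x <= 10. And 10 is in S, so it is attained.
Therefore sup(S) = 10.

10


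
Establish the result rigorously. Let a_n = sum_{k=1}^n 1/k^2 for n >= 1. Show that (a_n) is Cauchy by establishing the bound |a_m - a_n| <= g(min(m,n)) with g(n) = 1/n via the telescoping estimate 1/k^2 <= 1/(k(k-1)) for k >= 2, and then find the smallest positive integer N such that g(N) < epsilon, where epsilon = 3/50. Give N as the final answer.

For m > n >= 1: |a_m - a_n| = sum_{k=n+1}^m 1/k^2.
Use 1/k^2 <= 1/(k(k-1)) = 1/(k-1) - 1/k for k >= 2:
sum_{k=n+1}^m 1/k^2 <= sum_{k=n+1}^m (1/(k-1) - 1/k) = 1/n - 1/m <= 1/n.
By symmetry the same bound holds with n,m swapped, so |a_m - a_n| <= 1/min(m,n) = g(min(m,n)). Since g(n) -> 0, (a_n) is Cauchy.
Now solve g(N) < 3/50: 1/N < 3/50 <=> N > 1/(3/50) = 50/3.
The smallest integer strictly greater than 50/3 is N = 17.
Check: g(17) = 1/17 < 3/50; g(16) = 1/16 >= 3/50. So N = 17.

17


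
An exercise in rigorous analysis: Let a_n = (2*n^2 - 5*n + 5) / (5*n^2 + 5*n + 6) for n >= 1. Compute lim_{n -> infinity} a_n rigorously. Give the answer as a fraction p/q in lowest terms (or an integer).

Divide numerator and denominator by n^2, the highest power:
numerator / n^2 = 2 - 5/n + 5/n^2
denominator / n^2 = 5 + 5/n + 6/n^2
As n -> infinity, all terms of the form c/n^k (k >= 1) tend to 0.
So numerator / n^2 -> 2 and denominator / n^2 -> 5.
Therefore lim a_n = 2/5.

2/5


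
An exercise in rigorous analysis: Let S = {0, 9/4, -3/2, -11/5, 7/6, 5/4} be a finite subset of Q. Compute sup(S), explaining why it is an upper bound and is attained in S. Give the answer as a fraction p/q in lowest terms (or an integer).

S is finite, so sup(S) = max(S).
Sorted decreasing:
9/4, 5/4, 7/6, 0, -3/2, -11/5
The extremum is 9/4.
For every x in S, x <= 9/4. And 9/4 is in S, so it is attained.
Therefore sup(S) = 9/4.

9/4


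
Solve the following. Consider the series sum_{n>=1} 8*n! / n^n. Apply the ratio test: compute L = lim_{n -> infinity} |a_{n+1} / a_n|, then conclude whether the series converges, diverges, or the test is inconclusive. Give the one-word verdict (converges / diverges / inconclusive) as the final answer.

Let a_n denote the general term. Form the ratio a_{n+1}/a_n and simplify:
a_{n+1}/a_n = (n/(n + 1))^n
Take the limit as n -> infinity: L = exp(-1).
Since L = exp(-1) < 1, the ratio test implies the series converges.

converges


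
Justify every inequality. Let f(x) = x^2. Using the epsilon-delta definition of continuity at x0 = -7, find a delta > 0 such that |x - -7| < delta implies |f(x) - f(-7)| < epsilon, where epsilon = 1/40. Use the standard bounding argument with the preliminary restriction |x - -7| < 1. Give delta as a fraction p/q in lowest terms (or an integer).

Factor: |x^2 - (-7)^2| = |x - -7| * |x + -7|.
Impose |x - -7| < 1 first. Then |x + -7| = |(x - -7) + 2*(-7)| <= |x - -7| + 2*|-7| < 1 + 14 = 15.
So |x^2 - (-7)^2| < delta * 15.
We need delta * 15 <= 1/40, i.e. delta <= 1/40/15 = 1/600.
Since 1/600 < 1, this is tighter than 1; take delta = 1/600.
So delta = 1/600 works.

1/600


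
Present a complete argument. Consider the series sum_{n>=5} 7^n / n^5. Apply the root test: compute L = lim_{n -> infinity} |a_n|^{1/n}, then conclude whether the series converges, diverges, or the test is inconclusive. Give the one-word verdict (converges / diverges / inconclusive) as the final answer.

Let a_n denote the general term. Form |a_n|^(1/n) and simplify:
|a_n|^(1/n) = 7/n^(5/n)
Take the limit as n -> infinity: L = 7.
Since L = 7 > 1, the root test implies divergence.

diverges


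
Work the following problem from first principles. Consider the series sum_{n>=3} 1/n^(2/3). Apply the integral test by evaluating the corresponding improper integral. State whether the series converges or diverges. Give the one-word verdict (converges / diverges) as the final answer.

Let f(x) = x^(-2/3). Then f is positive, continuous, and decreasing on [3, infinity), so the integral test applies.
Compute the improper integral int_{3}^infinity f(x) dx:
  antiderivative F(x) = 3*x^(1/3).
  As x -> infinity, F(x) -> infinity (since p = 2/3 < 1).
  So the integral diverges. By the integral test, the series diverges.

diverges


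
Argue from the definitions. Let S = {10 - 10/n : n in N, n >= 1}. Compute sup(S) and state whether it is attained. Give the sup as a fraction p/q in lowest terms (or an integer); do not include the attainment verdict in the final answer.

Analysis:
- Values: 0, 5, 20/3, 15/2, ... strictly increasing.
- Minimum is 0 (n=1); inf = 0 (attained).
- 10 - 10/n -> 10 from below; sup = 10, not attained.
Conclusion: sup(S) = 10, not attained in S.

10


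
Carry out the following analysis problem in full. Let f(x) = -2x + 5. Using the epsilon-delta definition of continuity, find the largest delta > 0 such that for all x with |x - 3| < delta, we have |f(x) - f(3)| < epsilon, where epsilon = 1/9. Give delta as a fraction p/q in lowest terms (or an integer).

We compute f(3) = -2*(3) + 5 = -1.
|f(x) - f(3)| = |-2x + 5 - (-1)| = |-2(x - 3)| = 2|x - 3|.
We need 2|x - 3| < 1/9, i.e. |x - 3| < 1/9 / 2 = 1/18.
So any delta <= 1/18 works. Conversely, if delta > 1/18, then x = 3 + 1/18 satisfies |x - 3| = 1/18 < delta but |f(x) - f(3)| = 2 * 1/18 = 1/9, which is not < 1/9; so no larger delta works.
Hence the largest such delta is 1/18.

1/18
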